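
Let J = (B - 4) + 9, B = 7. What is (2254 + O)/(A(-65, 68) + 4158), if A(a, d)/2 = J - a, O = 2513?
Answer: 681/616 ≈ 1.1055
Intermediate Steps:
J = 12 (J = (7 - 4) + 9 = 3 + 9 = 12)
A(a, d) = 24 - 2*a (A(a, d) = 2*(12 - a) = 24 - 2*a)
(2254 + O)/(A(-65, 68) + 4158) = (2254 + 2513)/((24 - 2*(-65)) + 4158) = 4767/((24 + 130) + 4158) = 4767/(154 + 4158) = 4767/4312 = 4767*(1/4312) = 681/616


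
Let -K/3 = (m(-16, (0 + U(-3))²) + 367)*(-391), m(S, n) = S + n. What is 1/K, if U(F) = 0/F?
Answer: 1/411723 ≈ 2.4288e-6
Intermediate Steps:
U(F) = 0
K = 411723 (K = -3*((-16 + (0 + 0)²) + 367)*(-391) = -3*((-16 + 0²) + 367)*(-391) = -3*((-16 + 0) + 367)*(-391) = -3*(-16 + 367)*(-391) = -1053*(-391) = -3*(-137241) = 411723)
1/K = 1/411723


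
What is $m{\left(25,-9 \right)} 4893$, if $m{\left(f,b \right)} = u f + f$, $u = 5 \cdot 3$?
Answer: $1957200$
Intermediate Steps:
$u = 15$
$m{\left(f,b \right)} = 16 f$ ($m{\left(f,b \right)} = 15 f + f = 16 f$)
$m{\left(25,-9 \right)} 4893 = 16 \cdot 25 \cdot 4893 = 400 \cdot 4893 = 1957200$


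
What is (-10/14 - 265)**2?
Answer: 3459600/49 ≈ 70604.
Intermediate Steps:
(-10/14 - 265)**2 = (-10*1/14 - 265)**2 = (-5/7 - 265)**2 = (-1860/7)**2 = 3459600/49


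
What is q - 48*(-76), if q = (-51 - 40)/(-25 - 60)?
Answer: 310171/85 ≈ 3649.1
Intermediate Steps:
q = 91/85 (q = -91/(-85) = -91*(-1/85) = 91/85 ≈ 1.0706)
q - 48*(-76) = 91/85 - 48*(-76) = 91/85 + 3648 = 310171/85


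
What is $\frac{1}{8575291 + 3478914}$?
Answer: $\frac{1}{12054205} \approx 8.2959 \cdot 10^{-8}$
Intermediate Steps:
$\frac{1}{8575291 + 3478914} = \frac{1}{12054205}$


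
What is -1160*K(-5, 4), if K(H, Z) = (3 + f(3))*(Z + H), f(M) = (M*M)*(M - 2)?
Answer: 13920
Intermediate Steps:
f(M) = M**2*(-2 + M)
K(H, Z) = 12*H + 12*Z (K(H, Z) = (3 + 3**2*(-2 + 3))*(Z + H) = (3 + 9*1)*(H + Z) = (3 + 9)*(H + Z) = 12*(H + Z) = 12*H + 12*Z)
-1160*K(-5, 4) = -1160*(12*(-5) + 12*4) = -1160*(-60 + 48) = -1160*(-12) = 13920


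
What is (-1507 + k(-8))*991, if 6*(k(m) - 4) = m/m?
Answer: -8935847/6 ≈ -1.4893e+6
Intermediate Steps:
k(m) = 25/6 (k(m) = 4 + (m/m)/6 = 4 + (⅙)*1 = 4 + ⅙ = 25/6)
(-1507 + k(-8))*991 = (-1507 + 25/6)*991 = -9017/6*991 = -8935847/6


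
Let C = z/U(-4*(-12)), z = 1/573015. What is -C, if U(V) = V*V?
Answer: -1/1320226560 ≈ -7.5745e-10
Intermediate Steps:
U(V) = V²
z = 1/573015 ≈ 1.7452e-6
C = 1/1320226560 (C = 1/(573015*((-4*(-12))²)) = 1/(573015*(48²)) = (1/573015)/2304 = (1/573015)*(1/2304) = 1/1320226560 ≈ 7.5745e-10)
-C = -1*1/1320226560 = -1/1320226560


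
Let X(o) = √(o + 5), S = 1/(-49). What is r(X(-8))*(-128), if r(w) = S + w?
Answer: 128/49 - 128*I*√3 ≈ 2.6122 - 221.7*I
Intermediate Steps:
S = -1/49 ≈ -0.020408
X(o) = √(5 + o)
r(w) = -1/49 + w
r(X(-8))*(-128) = (-1/49 + √(5 - 8))*(-128) = (-1/49 + √(-3))*(-128) = (-1/49 + I*√3)*(-128) = 128/49 - 128*I*√3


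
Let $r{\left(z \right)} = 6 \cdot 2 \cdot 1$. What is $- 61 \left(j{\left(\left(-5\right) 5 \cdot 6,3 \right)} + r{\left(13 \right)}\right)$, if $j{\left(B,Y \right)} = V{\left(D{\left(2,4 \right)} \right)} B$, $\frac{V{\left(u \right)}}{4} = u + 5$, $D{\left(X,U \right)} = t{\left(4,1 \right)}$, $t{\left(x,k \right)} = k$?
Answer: $218868$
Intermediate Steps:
$D{\left(X,U \right)} = 1$
$V{\left(u \right)} = 20 + 4 u$ ($V{\left(u \right)} = 4 \left(u + 5\right) = 4 \left(5 + u\right) = 20 + 4 u$)
$r{\left(z \right)} = 12$ ($r{\left(z \right)} = 12 \cdot 1 = 12$)
$j{\left(B,Y \right)} = 24 B$ ($j{\left(B,Y \right)} = \left(20 + 4 \cdot 1\right) B = \left(20 + 4\right) B = 24 B$)
$- 61 \left(j{\left(\left(-5\right) 5 \cdot 6,3 \right)} + r{\left(13 \right)}\right) = - 61 \left(24 \left(-5\right) 5 \cdot 6 + 12\right) = - 61 \left(24 \left(\left(-25\right) 6\right) + 12\right) = - 61 \left(24 \left(-150\right) + 12\right) = - 61 \left(-3600 + 12\right) = \left(-61\right) \left(-3588\right) = 218868$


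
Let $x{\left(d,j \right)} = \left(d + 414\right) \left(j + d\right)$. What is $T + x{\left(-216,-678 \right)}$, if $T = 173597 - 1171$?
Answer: $-4586$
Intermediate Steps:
$x{\left(d,j \right)} = \left(414 + d\right) \left(d + j\right)$
$T = 172426$ ($T = 173597 - 1171 = 172426$)
$T + x{\left(-216,-678 \right)} = 172426 + \left(\left(-216\right)^{2} + 414 \left(-216\right) + 414 \left(-678\right) - -146448\right) = 172426 + \left(46656 - 89424 - 280692 + 146448\right) = 172426 - 177012 = -4586$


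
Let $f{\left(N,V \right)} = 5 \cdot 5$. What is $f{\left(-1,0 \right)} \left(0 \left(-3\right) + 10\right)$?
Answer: $250$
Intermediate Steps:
$f{\left(N,V \right)} = 25$
$f{\left(-1,0 \right)} \left(0 \left(-3\right) + 10\right) = 25 \left(0 \left(-3\right) + 10\right) = 25 \left(0 + 10\right) = 25 \cdot 10 = 250$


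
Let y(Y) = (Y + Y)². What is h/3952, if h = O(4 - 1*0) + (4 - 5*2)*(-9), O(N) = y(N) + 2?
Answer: 15/494 ≈ 0.030364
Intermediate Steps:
y(Y) = 4*Y² (y(Y) = (2*Y)² = 4*Y²)
O(N) = 2 + 4*N² (O(N) = 4*N² + 2 = 2 + 4*N²)
h = 120 (h = (2 + 4*(4 - 1*0)²) + (4 - 5*2)*(-9) = (2 + 4*(4 + 0)²) + (4 - 10)*(-9) = (2 + 4*4²) - 6*(-9) = (2 + 4*16) + 54 = (2 + 64) + 54 = 66 + 54 = 120)
h/3952 = 120/3952 = 120*(1/3952) = 15/494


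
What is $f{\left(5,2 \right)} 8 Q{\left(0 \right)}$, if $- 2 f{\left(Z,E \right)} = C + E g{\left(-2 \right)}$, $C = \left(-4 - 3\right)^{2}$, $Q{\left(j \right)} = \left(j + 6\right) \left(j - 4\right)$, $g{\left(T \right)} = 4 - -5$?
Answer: $6432$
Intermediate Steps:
$g{\left(T \right)} = 9$ ($g{\left(T \right)} = 4 + 5 = 9$)
$Q{\left(j \right)} = \left(-4 + j\right) \left(6 + j\right)$ ($Q{\left(j \right)} = \left(6 + j\right) \left(-4 + j\right) = \left(-4 + j\right) \left(6 + j\right)$)
$C = 49$ ($C = \left(-7\right)^{2} = 49$)
$f{\left(Z,E \right)} = - \frac{49}{2} - \frac{9 E}{2}$ ($f{\left(Z,E \right)} = - \frac{49 + E 9}{2} = - \frac{49 + 9 E}{2} = - \frac{49}{2} - \frac{9 E}{2}$)
$f{\left(5,2 \right)} 8 Q{\left(0 \right)} = \left(- \frac{49}{2} - 9\right) 8 \left(-24 + 0^{2} + 2 \cdot 0\right) = \left(- \frac{49}{2} - 9\right) 8 \left(-24 + 0 + 0\right) = \left(- \frac{67}{2}\right) 8 \left(-24\right) = \left(-268\right) \left(-24\right) = 6432$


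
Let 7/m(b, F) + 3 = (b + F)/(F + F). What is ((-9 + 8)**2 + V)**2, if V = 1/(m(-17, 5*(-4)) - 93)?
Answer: 62663056/63984001 ≈ 0.97935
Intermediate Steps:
m(b, F) = 7/(-3 + (F + b)/(2*F)) (m(b, F) = 7/(-3 + (b + F)/(F + F)) = 7/(-3 + (F + b)/((2*F))) = 7/(-3 + (F + b)*(1/(2*F))) = 7/(-3 + (F + b)/(2*F)))
V = -83/7999 (V = 1/(14*(5*(-4))/(-17 - 25*(-4)) - 93) = 1/(14*(-20)/(-17 - 5*(-20)) - 93) = 1/(14*(-20)/(-17 + 100) - 93) = 1/(14*(-20)/83 - 93) = 1/(14*(-20)*(1/83) - 93) = 1/(-280/83 - 93) = 1/(-7999/83) = -83/7999 ≈ -0.010376)
((-9 + 8)**2 + V)**2 = ((-9 + 8)**2 - 83/7999)**2 = ((-1)**2 - 83/7999)**2 = (1 - 83/7999)**2 = (7916/7999)**2 = 62663056/63984001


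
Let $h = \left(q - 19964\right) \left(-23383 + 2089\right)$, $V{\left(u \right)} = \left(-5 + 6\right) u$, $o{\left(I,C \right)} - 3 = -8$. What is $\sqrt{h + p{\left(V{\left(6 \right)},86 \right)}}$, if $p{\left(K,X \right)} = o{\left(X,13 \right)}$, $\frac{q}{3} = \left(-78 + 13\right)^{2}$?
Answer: $\sqrt{155211961} \approx 12458.0$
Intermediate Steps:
$o{\left(I,C \right)} = -5$ ($o{\left(I,C \right)} = 3 - 8 = -5$)
$q = 12675$ ($q = 3 \left(-78 + 13\right)^{2} = 3 \left(-65\right)^{2} = 3 \cdot 4225 = 12675$)
$V{\left(u \right)} = u$ ($V{\left(u \right)} = 1 u = u$)
$h = 155211966$ ($h = \left(12675 - 19964\right) \left(-23383 + 2089\right) = \left(-7289\right) \left(-21294\right) = 155211966$)
$p{\left(K,X \right)} = -5$
$\sqrt{h + p{\left(V{\left(6 \right)},86 \right)}} = \sqrt{155211966 - 5} = \sqrt{155211961}$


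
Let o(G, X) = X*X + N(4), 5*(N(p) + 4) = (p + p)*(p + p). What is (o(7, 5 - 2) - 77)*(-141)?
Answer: 41736/5 ≈ 8347.2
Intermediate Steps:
N(p) = -4 + 4*p²/5 (N(p) = -4 + ((p + p)*(p + p))/5 = -4 + ((2*p)*(2*p))/5 = -4 + (4*p²)/5 = -4 + 4*p²/5)
o(G, X) = 44/5 + X² (o(G, X) = X*X + (-4 + (⅘)*4²) = X² + (-4 + (⅘)*16) = X² + (-4 + 64/5) = X² + 44/5 = 44/5 + X²)
(o(7, 5 - 2) - 77)*(-141) = ((44/5 + (5 - 2)²) - 77)*(-141) = ((44/5 + 3²) - 77)*(-141) = ((44/5 + 9) - 77)*(-141) = (89/5 - 77)*(-141) = -296/5*(-141) = 41736/5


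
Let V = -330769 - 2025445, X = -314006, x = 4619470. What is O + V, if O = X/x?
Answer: -5442230100293/2309735 ≈ -2.3562e+6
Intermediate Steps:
O = -157003/2309735 (O = -314006/4619470 = -314006*1/4619470 = -157003/2309735 ≈ -0.067974)
V = -2356214
O + V = -157003/2309735 - 2356214 = -5442230100293/2309735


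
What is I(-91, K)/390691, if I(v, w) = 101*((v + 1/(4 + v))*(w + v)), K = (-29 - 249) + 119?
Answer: 199929500/33990117 ≈ 5.8820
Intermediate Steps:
K = -159 (K = -278 + 119 = -159)
I(v, w) = 101*(v + w)*(v + 1/(4 + v)) (I(v, w) = 101*((v + 1/(4 + v))*(v + w)) = 101*((v + w)*(v + 1/(4 + v))) = 101*(v + w)*(v + 1/(4 + v)))
I(-91, K)/390691 = (101*(-91 - 159 + (-91)³ + 4*(-91)² - 159*(-91)² + 4*(-91)*(-159))/(4 - 91))/390691 = (101*(-91 - 159 - 753571 + 4*8281 - 159*8281 + 57876)/(-87))*(1/390691) = (101*(-1/87)*(-91 - 159 - 753571 + 33124 - 1316679 + 57876))*(1/390691) = (101*(-1/87)*(-1979500))*(1/390691) = (199929500/87)*(1/390691) = 199929500/33990117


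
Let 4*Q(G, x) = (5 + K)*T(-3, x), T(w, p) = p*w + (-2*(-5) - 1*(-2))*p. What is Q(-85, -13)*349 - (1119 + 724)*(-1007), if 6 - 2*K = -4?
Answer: 3507637/2 ≈ 1.7538e+6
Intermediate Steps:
K = 5 (K = 3 - ½*(-4) = 3 + 2 = 5)
T(w, p) = 12*p + p*w (T(w, p) = p*w + (10 + 2)*p = p*w + 12*p = 12*p + p*w)
Q(G, x) = 45*x/2 (Q(G, x) = ((5 + 5)*(x*(12 - 3)))/4 = (10*(x*9))/4 = (10*(9*x))/4 = (90*x)/4 = 45*x/2)
Q(-85, -13)*349 - (1119 + 724)*(-1007) = ((45/2)*(-13))*349 - (1119 + 724)*(-1007) = -585/2*349 - 1843*(-1007) = -204165/2 - 1*(-1855901) = -204165/2 + 1855901 = 3507637/2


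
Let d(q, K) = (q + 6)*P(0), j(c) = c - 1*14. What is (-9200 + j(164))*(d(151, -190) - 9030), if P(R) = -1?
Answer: 83142350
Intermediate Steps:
j(c) = -14 + c (j(c) = c - 14 = -14 + c)
d(q, K) = -6 - q (d(q, K) = (q + 6)*(-1) = (6 + q)*(-1) = -6 - q)
(-9200 + j(164))*(d(151, -190) - 9030) = (-9200 + (-14 + 164))*((-6 - 1*151) - 9030) = (-9200 + 150)*((-6 - 151) - 9030) = -9050*(-157 - 9030) = -9050*(-9187) = 83142350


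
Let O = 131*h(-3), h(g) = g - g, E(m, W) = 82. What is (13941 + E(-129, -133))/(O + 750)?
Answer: 14023/750 ≈ 18.697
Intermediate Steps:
h(g) = 0
O = 0 (O = 131*0 = 0)
(13941 + E(-129, -133))/(O + 750) = (13941 + 82)/(0 + 750) = 14023/750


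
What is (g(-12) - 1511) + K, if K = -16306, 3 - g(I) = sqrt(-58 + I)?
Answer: -17814 - I*sqrt(70) ≈ -17814.0 - 8.3666*I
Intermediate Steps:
g(I) = 3 - sqrt(-58 + I)
(g(-12) - 1511) + K = ((3 - sqrt(-58 - 12)) - 1511) - 16306 = ((3 - sqrt(-70)) - 1511) - 16306 = ((3 - I*sqrt(70)) - 1511) - 16306 = (-1508 - I*sqrt(70)) - 16306 = -17814 - I*sqrt(70)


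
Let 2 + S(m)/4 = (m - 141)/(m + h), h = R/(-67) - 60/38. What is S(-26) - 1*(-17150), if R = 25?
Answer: 610814150/35583 ≈ 17166.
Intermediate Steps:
h = -2485/1273 (h = 25/(-67) - 60/38 = 25*(-1/67) - 60*1/38 = -25/67 - 30/19 = -2485/1273 ≈ -1.9521)
S(m) = -8 + 4*(-141 + m)/(-2485/1273 + m) (S(m) = -8 + 4*((m - 141)/(m - 2485/1273)) = -8 + 4*((-141 + m)/(-2485/1273 + m)) = -8 + 4*(-141 + m)/(-2485/1273 + m))
S(-26) - 1*(-17150) = 4*(-174523 - 1273*(-26))/(-2485 + 1273*(-26)) - 1*(-17150) = 4*(-174523 + 33098)/(-2485 - 33098) + 17150 = 4*(-141425)/(-35583) + 17150 = 4*(-1/35583)*(-141425) + 17150 = 565700/35583 + 17150 = 610814150/35583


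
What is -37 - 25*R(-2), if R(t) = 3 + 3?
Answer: -187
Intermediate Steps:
R(t) = 6
-37 - 25*R(-2) = -37 - 25*6 = -37 - 150 = -187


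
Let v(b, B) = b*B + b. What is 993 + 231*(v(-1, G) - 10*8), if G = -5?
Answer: -16563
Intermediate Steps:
v(b, B) = b + B*b (v(b, B) = B*b + b = b + B*b)
993 + 231*(v(-1, G) - 10*8) = 993 + 231*(-(1 - 5) - 10*8) = 993 + 231*(-1*(-4) - 80) = 993 + 231*(4 - 80) = 993 + 231*(-76) = 993 - 17556 = -16563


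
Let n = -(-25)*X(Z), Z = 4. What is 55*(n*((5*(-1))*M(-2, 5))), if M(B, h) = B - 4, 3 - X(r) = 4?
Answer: -41250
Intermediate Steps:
X(r) = -1 (X(r) = 3 - 1*4 = 3 - 4 = -1)
M(B, h) = -4 + B
n = -25 (n = -(-25)*(-1) = -5*5 = -25)
55*(n*((5*(-1))*M(-2, 5))) = 55*(-25*5*(-1)*(-4 - 2)) = 55*(-(-125)*(-6)) = 55*(-25*30) = 55*(-750) = -41250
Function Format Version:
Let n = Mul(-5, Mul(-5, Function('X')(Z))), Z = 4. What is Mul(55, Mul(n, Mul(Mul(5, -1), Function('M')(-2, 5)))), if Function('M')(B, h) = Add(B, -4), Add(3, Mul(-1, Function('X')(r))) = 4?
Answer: -41250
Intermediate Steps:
Function('X')(r) = -1 (Function('X')(r) = Add(3, Mul(-1, 4)) = Add(3, -4) = -1)
Function('M')(B, h) = Add(-4, B)
n = -25 (n = Mul(-5, Mul(-5, -1)) = Mul(-5, 5) = -25)
Mul(55, Mul(n, Mul(Mul(5, -1), Function('M')(-2, 5)))) = Mul(55, Mul(-25, Mul(Mul(5, -1), Add(-4, -2)))) = Mul(55, Mul(-25, Mul(-5, -6))) = Mul(55, Mul(-25, 30)) = Mul(55, -750) = -41250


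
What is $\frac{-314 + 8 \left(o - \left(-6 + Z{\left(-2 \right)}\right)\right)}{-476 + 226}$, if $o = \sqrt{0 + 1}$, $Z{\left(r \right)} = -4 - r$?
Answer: $\frac{121}{125} \approx 0.968$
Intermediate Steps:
$o = 1$ ($o = \sqrt{1} = 1$)
$\frac{-314 + 8 \left(o - \left(-6 + Z{\left(-2 \right)}\right)\right)}{-476 + 226} = \frac{-314 + 8 \left(1 + \left(6 - \left(-4 - -2\right)\right)\right)}{-476 + 226} = \frac{-314 + 8 \left(1 + \left(6 - \left(-4 + 2\right)\right)\right)}{-250} = \left(-314 + 8 \left(1 + \left(6 - -2\right)\right)\right) \left(- \frac{1}{250}\right) = \left(-314 + 8 \left(1 + \left(6 + 2\right)\right)\right) \left(- \frac{1}{250}\right) = \left(-314 + 8 \left(1 + 8\right)\right) \left(- \frac{1}{250}\right) = \left(-314 + 8 \cdot 9\right) \left(- \frac{1}{250}\right) = \left(-314 + 72\right) \left(- \frac{1}{250}\right) = \left(-242\right) \left(- \frac{1}{250}\right) = \frac{121}{125}$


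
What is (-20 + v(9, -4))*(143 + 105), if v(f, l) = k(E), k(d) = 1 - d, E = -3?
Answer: -3968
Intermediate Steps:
v(f, l) = 4 (v(f, l) = 1 - 1*(-3) = 1 + 3 = 4)
(-20 + v(9, -4))*(143 + 105) = (-20 + 4)*(143 + 105) = -16*248 = -3968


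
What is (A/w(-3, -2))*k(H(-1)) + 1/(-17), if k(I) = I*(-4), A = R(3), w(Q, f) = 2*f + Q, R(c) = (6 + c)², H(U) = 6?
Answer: 33041/119 ≈ 277.66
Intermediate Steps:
w(Q, f) = Q + 2*f
A = 81 (A = (6 + 3)² = 9² = 81)
k(I) = -4*I
(A/w(-3, -2))*k(H(-1)) + 1/(-17) = (81/(-3 + 2*(-2)))*(-4*6) + 1/(-17) = (81/(-3 - 4))*(-24) - 1/17 = (81/(-7))*(-24) - 1/17 = (81*(-⅐))*(-24) - 1/17 = -81/7*(-24) - 1/17 = 1944/7 - 1/17 = 33041/119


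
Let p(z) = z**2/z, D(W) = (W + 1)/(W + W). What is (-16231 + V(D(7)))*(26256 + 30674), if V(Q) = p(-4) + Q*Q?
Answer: -45287758070/49 ≈ -9.2424e+8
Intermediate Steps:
D(W) = (1 + W)/(2*W) (D(W) = (1 + W)/((2*W)) = (1 + W)*(1/(2*W)) = (1 + W)/(2*W))
p(z) = z
V(Q) = -4 + Q**2 (V(Q) = -4 + Q*Q = -4 + Q**2)
(-16231 + V(D(7)))*(26256 + 30674) = (-16231 + (-4 + ((1/2)*(1 + 7)/7)**2))*(26256 + 30674) = (-16231 + (-4 + ((1/2)*(1/7)*8)**2))*56930 = (-16231 + (-4 + (4/7)**2))*56930 = (-16231 + (-4 + 16/49))*56930 = (-16231 - 180/49)*56930 = -795499/49*56930 = -45287758070/49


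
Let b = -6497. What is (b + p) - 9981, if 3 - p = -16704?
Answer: 229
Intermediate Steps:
p = 16707 (p = 3 - 1*(-16704) = 3 + 16704 = 16707)
(b + p) - 9981 = (-6497 + 16707) - 9981 = 10210 - 9981 = 229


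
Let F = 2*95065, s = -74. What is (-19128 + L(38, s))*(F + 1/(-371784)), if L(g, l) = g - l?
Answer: -168023692891463/46473 ≈ -3.6155e+9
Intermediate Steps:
F = 190130
(-19128 + L(38, s))*(F + 1/(-371784)) = (-19128 + (38 - 1*(-74)))*(190130 + 1/(-371784)) = (-19128 + (38 + 74))*(190130 - 1/371784) = (-19128 + 112)*(70687291919/371784) = -19016*70687291919/371784 = -168023692891463/46473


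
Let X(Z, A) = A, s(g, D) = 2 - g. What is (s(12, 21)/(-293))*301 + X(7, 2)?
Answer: 3596/293 ≈ 12.273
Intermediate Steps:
(s(12, 21)/(-293))*301 + X(7, 2) = ((2 - 1*12)/(-293))*301 + 2 = ((2 - 12)*(-1/293))*301 + 2 = -10*(-1/293)*301 + 2 = (10/293)*301 + 2 = 3010/293 + 2 = 3596/293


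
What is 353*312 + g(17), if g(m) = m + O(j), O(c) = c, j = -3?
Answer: 110150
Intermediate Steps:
g(m) = -3 + m (g(m) = m - 3 = -3 + m)
353*312 + g(17) = 353*312 + (-3 + 17) = 110136 + 14 = 110150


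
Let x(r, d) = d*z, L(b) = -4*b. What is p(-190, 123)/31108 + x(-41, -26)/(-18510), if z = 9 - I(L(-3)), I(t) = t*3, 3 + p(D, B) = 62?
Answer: -3457621/95968180 ≈ -0.036029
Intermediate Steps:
p(D, B) = 59 (p(D, B) = -3 + 62 = 59)
I(t) = 3*t
z = -27 (z = 9 - 3*(-4*(-3)) = 9 - 3*12 = 9 - 1*36 = 9 - 36 = -27)
x(r, d) = -27*d (x(r, d) = d*(-27) = -27*d)
p(-190, 123)/31108 + x(-41, -26)/(-18510) = 59/31108 - 27*(-26)/(-18510) = 59*(1/31108) + 702*(-1/18510) = 59/31108 - 117/3085 = -3457621/95968180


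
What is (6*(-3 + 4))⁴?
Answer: 1296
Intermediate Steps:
(6*(-3 + 4))⁴ = (6*1)⁴ = 6⁴ = 1296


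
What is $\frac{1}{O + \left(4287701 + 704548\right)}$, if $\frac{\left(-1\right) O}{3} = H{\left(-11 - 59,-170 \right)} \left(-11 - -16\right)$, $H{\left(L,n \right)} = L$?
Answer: $\frac{1}{4993299} \approx 2.0027 \cdot 10^{-7}$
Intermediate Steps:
$O = 1050$ ($O = - 3 \left(-11 - 59\right) \left(-11 - -16\right) = - 3 \left(- 70 \left(-11 + 16\right)\right) = - 3 \left(\left(-70\right) 5\right) = \left(-3\right) \left(-350\right) = 1050$)
$\frac{1}{O + \left(4287701 + 704548\right)} = \frac{1}{1050 + \left(4287701 + 704548\right)} = \frac{1}{1050 + 4992249} = \frac{1}{4993299}$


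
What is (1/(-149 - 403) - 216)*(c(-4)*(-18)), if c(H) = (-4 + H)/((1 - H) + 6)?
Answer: -715398/253 ≈ -2827.7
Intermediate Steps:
c(H) = (-4 + H)/(7 - H)
(1/(-149 - 403) - 216)*(c(-4)*(-18)) = (1/(-149 - 403) - 216)*(((4 - 1*(-4))/(-7 - 4))*(-18)) = (1/(-552) - 216)*(((4 + 4)/(-11))*(-18)) = (-1/552 - 216)*(-1/11*8*(-18)) = -(-119233)*(-18)/759 = -119233/552*144/11 = -715398/253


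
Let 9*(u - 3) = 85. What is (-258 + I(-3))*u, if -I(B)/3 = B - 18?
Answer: -7280/3 ≈ -2426.7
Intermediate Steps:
I(B) = 54 - 3*B (I(B) = -3*(B - 18) = -3*(-18 + B) = 54 - 3*B)
u = 112/9 (u = 3 + (⅑)*85 = 3 + 85/9 = 112/9 ≈ 12.444)
(-258 + I(-3))*u = (-258 + (54 - 3*(-3)))*(112/9) = (-258 + (54 + 9))*(112/9) = (-258 + 63)*(112/9) = -195*112/9 = -7280/3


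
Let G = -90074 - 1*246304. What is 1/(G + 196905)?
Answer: -1/139473 ≈ -7.1698e-6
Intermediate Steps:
G = -336378 (G = -90074 - 246304 = -336378)
1/(G + 196905) = 1/(-336378 + 196905) = 1/(-139473) = -1/139473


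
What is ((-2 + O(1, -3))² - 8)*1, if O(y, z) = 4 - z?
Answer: 17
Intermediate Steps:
((-2 + O(1, -3))² - 8)*1 = ((-2 + (4 - 1*(-3)))² - 8)*1 = ((-2 + (4 + 3))² - 8)*1 = ((-2 + 7)² - 8)*1 = (5² - 8)*1 = (25 - 8)*1 = 17*1 = 17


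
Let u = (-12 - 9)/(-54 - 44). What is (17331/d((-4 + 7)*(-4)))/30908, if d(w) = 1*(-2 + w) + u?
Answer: -121317/2982622 ≈ -0.040675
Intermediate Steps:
u = 3/14 (u = -21/(-98) = -21*(-1/98) = 3/14 ≈ 0.21429)
d(w) = -25/14 + w (d(w) = 1*(-2 + w) + 3/14 = (-2 + w) + 3/14 = -25/14 + w)
(17331/d((-4 + 7)*(-4)))/30908 = (17331/(-25/14 + (-4 + 7)*(-4)))/30908 = (17331/(-25/14 + 3*(-4)))*(1/30908) = (17331/(-25/14 - 12))*(1/30908) = (17331/(-193/14))*(1/30908) = (17331*(-14/193))*(1/30908) = -242634/193*1/30908 = -121317/2982622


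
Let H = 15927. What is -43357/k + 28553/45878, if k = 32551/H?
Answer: -4525711862677/213339254 ≈ -21214.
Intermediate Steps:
k = 32551/15927 ≈ 2.0438
-43357/k + 28553/45878 = -43357/32551/15927 + 28553/45878 = -43357*15927/32551 + 28553*(1/45878) = -690546939/32551 + 4079/6554 = -4525711862677/213339254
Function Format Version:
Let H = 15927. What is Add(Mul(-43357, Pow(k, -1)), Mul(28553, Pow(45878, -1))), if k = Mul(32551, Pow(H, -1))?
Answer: Rational(-4525711862677, 213339254) ≈ -21214.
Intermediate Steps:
k = Rational(32551, 15927) (k = Mul(32551, Pow(15927, -1)) = Mul(32551, Rational(1, 15927)) = Rational(32551, 15927) ≈ 2.0438)
Add(Mul(-43357, Pow(k, -1)), Mul(28553, Pow(45878, -1))) = Add(Mul(-43357, Pow(Rational(32551, 15927), -1)), Mul(28553, Pow(45878, -1))) = Add(Mul(-43357, Rational(15927, 32551)), Mul(28553, Rational(1, 45878))) = Add(Rational(-690546939, 32551), Rational(4079, 6554)) = Rational(-4525711862677, 213339254)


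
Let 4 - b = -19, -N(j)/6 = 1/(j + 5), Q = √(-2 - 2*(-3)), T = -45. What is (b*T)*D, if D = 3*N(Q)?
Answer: 18630/7 ≈ 2661.4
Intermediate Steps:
Q = 2 (Q = √(-2 + 6) = √4 = 2)
N(j) = -6/(5 + j) (N(j) = -6/(j + 5) = -6/(5 + j))
b = 23 (b = 4 - 1*(-19) = 4 + 19 = 23)
D = -18/7 (D = 3*(-6/(5 + 2)) = 3*(-6/7) = -18/7 ≈ -2.5714)
(b*T)*D = (23*(-45))*(-18/7) = -1035*(-18/7) = 18630/7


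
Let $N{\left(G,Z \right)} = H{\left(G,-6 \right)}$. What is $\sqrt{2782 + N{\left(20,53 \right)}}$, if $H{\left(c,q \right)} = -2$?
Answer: $2 \sqrt{695} \approx 52.726$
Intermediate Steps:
$N{\left(G,Z \right)} = -2$
$\sqrt{2782 + N{\left(20,53 \right)}} = \sqrt{2782 - 2} = \sqrt{2780} = 2 \sqrt{695}$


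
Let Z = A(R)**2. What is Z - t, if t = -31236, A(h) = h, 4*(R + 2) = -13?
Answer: 500217/16 ≈ 31264.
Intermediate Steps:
R = -21/4 (R = -2 + (1/4)*(-13) = -2 - 13/4 = -21/4 ≈ -5.2500)
Z = 441/16 (Z = (-21/4)**2 = 441/16 ≈ 27.563)
Z - t = 441/16 - 1*(-31236) = 441/16 + 31236 = 500217/16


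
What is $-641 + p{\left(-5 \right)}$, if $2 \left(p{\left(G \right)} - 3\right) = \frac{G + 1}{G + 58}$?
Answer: $- \frac{33816}{53} \approx -638.04$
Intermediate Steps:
$p{\left(G \right)} = 3 + \frac{1 + G}{2 \left(58 + G\right)}$ ($p{\left(G \right)} = 3 + \frac{\left(G + 1\right) \frac{1}{G + 58}}{2} = 3 + \frac{\left(1 + G\right) \frac{1}{58 + G}}{2} = 3 + \frac{\frac{1}{58 + G} \left(1 + G\right)}{2} = 3 + \frac{1 + G}{2 \left(58 + G\right)}$)
$-641 + p{\left(-5 \right)} = -641 + \frac{349 + 7 \left(-5\right)}{2 \left(58 - 5\right)} = -641 + \frac{349 - 35}{2 \cdot 53} = -641 + \frac{1}{2} \cdot \frac{1}{53} \cdot 314 = -641 + \frac{157}{53} = - \frac{33816}{53}$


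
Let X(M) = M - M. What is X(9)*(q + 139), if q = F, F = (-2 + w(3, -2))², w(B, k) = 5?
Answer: 0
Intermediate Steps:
X(M) = 0
F = 9 (F = (-2 + 5)² = 3² = 9)
q = 9
X(9)*(q + 139) = 0*(9 + 139) = 0*148 = 0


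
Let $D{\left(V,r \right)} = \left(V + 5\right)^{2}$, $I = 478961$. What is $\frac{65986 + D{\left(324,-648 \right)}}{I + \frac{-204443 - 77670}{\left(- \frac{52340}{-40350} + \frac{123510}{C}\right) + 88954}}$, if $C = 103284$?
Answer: $\frac{119612327096535833}{328819646006759689} \approx 0.36376$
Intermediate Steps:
$D{\left(V,r \right)} = \left(5 + V\right)^{2}$
$\frac{65986 + D{\left(324,-648 \right)}}{I + \frac{-204443 - 77670}{\left(- \frac{52340}{-40350} + \frac{123510}{C}\right) + 88954}} = \frac{65986 + \left(5 + 324\right)^{2}}{478961 + \frac{-204443 - 77670}{\left(- \frac{52340}{-40350} + \frac{123510}{103284}\right) + 88954}} = \frac{65986 + 329^{2}}{478961 - \frac{282113}{\left(\left(-52340\right) \left(- \frac{1}{40350}\right) + 123510 \cdot \frac{1}{103284}\right) + 88954}} = \frac{65986 + 108241}{478961 - \frac{282113}{\left(\frac{5234}{4035} + \frac{20585}{17214}\right) + 88954}} = \frac{174227}{478961 - \frac{282113}{\frac{19239839}{7717610} + 88954}} = \frac{174227}{478961 - \frac{282113}{\frac{686531519779}{7717610}}} = \frac{174227}{478961 - \frac{2177238109930}{686531519779}} = \frac{174227}{\frac{328819646006759689}{686531519779}} = 174227 \cdot \frac{686531519779}{328819646006759689} = \frac{119612327096535833}{328819646006759689}$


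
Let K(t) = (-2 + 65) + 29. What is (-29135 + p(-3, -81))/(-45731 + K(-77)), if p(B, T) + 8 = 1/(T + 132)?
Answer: 1486292/2327589 ≈ 0.63855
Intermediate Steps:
p(B, T) = -8 + 1/(132 + T) (p(B, T) = -8 + 1/(T + 132) = -8 + 1/(132 + T))
K(t) = 92 (K(t) = 63 + 29 = 92)
(-29135 + p(-3, -81))/(-45731 + K(-77)) = (-29135 + (-1055 - 8*(-81))/(132 - 81))/(-45731 + 92) = (-29135 + (-1055 + 648)/51)/(-45639) = (-29135 + (1/51)*(-407))*(-1/45639) = (-29135 - 407/51)*(-1/45639) = -1486292/51*(-1/45639) = 1486292/2327589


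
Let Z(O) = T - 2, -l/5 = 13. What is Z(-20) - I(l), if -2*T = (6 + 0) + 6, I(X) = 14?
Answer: -22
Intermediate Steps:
l = -65 (l = -5*13 = -65)
T = -6 (T = -((6 + 0) + 6)/2 = -(6 + 6)/2 = -½*12 = -6)
Z(O) = -8 (Z(O) = -6 - 2 = -8)
Z(-20) - I(l) = -8 - 1*14 = -8 - 14 = -22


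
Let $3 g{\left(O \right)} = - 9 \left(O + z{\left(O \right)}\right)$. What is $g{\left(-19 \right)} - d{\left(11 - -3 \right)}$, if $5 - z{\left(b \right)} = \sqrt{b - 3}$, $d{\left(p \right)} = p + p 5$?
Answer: $-42 + 3 i \sqrt{22} \approx -42.0 + 14.071 i$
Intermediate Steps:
$d{\left(p \right)} = 6 p$ ($d{\left(p \right)} = p + 5 p = 6 p$)
$z{\left(b \right)} = 5 - \sqrt{-3 + b}$ ($z{\left(b \right)} = 5 - \sqrt{b - 3} = 5 - \sqrt{-3 + b}$)
$g{\left(O \right)} = -15 - 3 O + 3 \sqrt{-3 + O}$ ($g{\left(O \right)} = \frac{\left(-9\right) \left(O - \left(-5 + \sqrt{-3 + O}\right)\right)}{3} = \frac{\left(-9\right) \left(5 + O - \sqrt{-3 + O}\right)}{3} = \frac{-45 - 9 O + 9 \sqrt{-3 + O}}{3} = -15 - 3 O + 3 \sqrt{-3 + O}$)
$g{\left(-19 \right)} - d{\left(11 - -3 \right)} = \left(-15 - -57 + 3 \sqrt{-3 - 19}\right) - 6 \left(11 - -3\right) = \left(-15 + 57 + 3 \sqrt{-22}\right) - 6 \left(11 + 3\right) = \left(-15 + 57 + 3 i \sqrt{22}\right) - 6 \cdot 14 = \left(-15 + 57 + 3 i \sqrt{22}\right) - 84 = \left(42 + 3 i \sqrt{22}\right) - 84 = -42 + 3 i \sqrt{22}$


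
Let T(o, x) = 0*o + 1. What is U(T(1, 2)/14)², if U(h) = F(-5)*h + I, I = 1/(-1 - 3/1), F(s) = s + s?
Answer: 729/784 ≈ 0.92985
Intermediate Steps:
F(s) = 2*s
I = -¼ (I = 1/(-1 - 3*1) = 1/(-1 - 3) = 1/(-4) = -¼ ≈ -0.25000)
T(o, x) = 1 (T(o, x) = 0 + 1 = 1)
U(h) = -¼ - 10*h (U(h) = (2*(-5))*h - ¼ = -10*h - ¼ = -¼ - 10*h)
U(T(1, 2)/14)² = (-¼ - 10/14)² = (-¼ - 10*1/14)² = (-¼ - 5/7)² = (-27/28)² = 729/784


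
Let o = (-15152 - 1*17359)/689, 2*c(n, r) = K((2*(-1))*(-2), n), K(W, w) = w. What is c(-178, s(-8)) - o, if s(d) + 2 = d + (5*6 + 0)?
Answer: -28810/689 ≈ -41.814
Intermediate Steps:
s(d) = 28 + d (s(d) = -2 + (d + (5*6 + 0)) = -2 + (d + (30 + 0)) = -2 + (d + 30) = -2 + (30 + d) = 28 + d)
c(n, r) = n/2
o = -32511/689 (o = (-15152 - 17359)*(1/689) = -32511*1/689 = -32511/689 ≈ -47.186)
c(-178, s(-8)) - o = (½)*(-178) - 1*(-32511/689) = -89 + 32511/689 = -28810/689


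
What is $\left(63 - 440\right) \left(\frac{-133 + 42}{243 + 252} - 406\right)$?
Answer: $\frac{75799997}{495} \approx 1.5313 \cdot 10^{5}$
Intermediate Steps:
$\left(63 - 440\right) \left(\frac{-133 + 42}{243 + 252} - 406\right) = - 377 \left(- \frac{91}{495} - 406\right) = \left(-377\right) \left(- \frac{201061}{495}\right) = \frac{75799997}{495}$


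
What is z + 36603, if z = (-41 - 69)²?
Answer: 48703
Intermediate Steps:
z = 12100 (z = (-110)² = 12100)
z + 36603 = 12100 + 36603 = 48703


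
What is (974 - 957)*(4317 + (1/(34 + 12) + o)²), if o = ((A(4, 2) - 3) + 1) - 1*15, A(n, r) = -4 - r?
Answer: 174284357/2116 ≈ 82365.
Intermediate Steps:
o = -23 (o = (((-4 - 1*2) - 3) + 1) - 1*15 = (((-4 - 2) - 3) + 1) - 15 = ((-6 - 3) + 1) - 15 = (-9 + 1) - 15 = -8 - 15 = -23)
(974 - 957)*(4317 + (1/(34 + 12) + o)²) = (974 - 957)*(4317 + (1/(34 + 12) - 23)²) = 17*(4317 + (1/46 - 23)²) = 17*(4317 + (-1057/46)²) = 17*(4317 + 1117249/2116) = 17*(10252021/2116) = 174284357/2116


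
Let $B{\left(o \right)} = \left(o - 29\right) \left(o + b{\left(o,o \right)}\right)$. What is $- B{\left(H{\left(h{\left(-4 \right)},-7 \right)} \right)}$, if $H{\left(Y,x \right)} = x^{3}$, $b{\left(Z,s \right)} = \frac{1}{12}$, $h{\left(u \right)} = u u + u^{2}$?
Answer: $-127565$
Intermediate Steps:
$h{\left(u \right)} = 2 u^{2}$ ($h{\left(u \right)} = u^{2} + u^{2} = 2 u^{2}$)
$b{\left(Z,s \right)} = \frac{1}{12}$
$B{\left(o \right)} = \left(-29 + o\right) \left(\frac{1}{12} + o\right)$ ($B{\left(o \right)} = \left(o - 29\right) \left(o + \frac{1}{12}\right) = \left(-29 + o\right) \left(\frac{1}{12} + o\right)$)
$- B{\left(H{\left(h{\left(-4 \right)},-7 \right)} \right)} = - (- \frac{29}{12} + \left(\left(-7\right)^{3}\right)^{2} - \frac{347 \left(-7\right)^{3}}{12}) = - (- \frac{29}{12} + \left(-343\right)^{2} - - \frac{119021}{12}) = - (- \frac{29}{12} + 117649 + \frac{119021}{12}) = \left(-1\right) 127565 = -127565$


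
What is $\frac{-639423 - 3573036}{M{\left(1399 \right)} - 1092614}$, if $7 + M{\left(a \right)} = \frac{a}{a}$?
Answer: $\frac{4212459}{1092620} \approx 3.8554$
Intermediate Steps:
$M{\left(a \right)} = -6$ ($M{\left(a \right)} = -7 + \frac{a}{a} = -7 + 1 = -6$)
$\frac{-639423 - 3573036}{M{\left(1399 \right)} - 1092614} = \frac{-639423 - 3573036}{-6 - 1092614} = - \frac{4212459}{-1092620} = \left(-4212459\right) \left(- \frac{1}{1092620}\right) = \frac{4212459}{1092620}$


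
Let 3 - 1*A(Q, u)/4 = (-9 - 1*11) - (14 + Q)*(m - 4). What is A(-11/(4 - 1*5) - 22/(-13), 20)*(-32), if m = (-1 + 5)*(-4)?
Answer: 850048/13 ≈ 65388.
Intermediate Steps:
m = -16 (m = 4*(-4) = -16)
A(Q, u) = -1028 - 80*Q (A(Q, u) = 12 - 4*((-9 - 1*11) - (14 + Q)*(-16 - 4)) = 12 - 4*((-9 - 11) - (14 + Q)*(-20)) = 12 - 4*(-20 - (-280 - 20*Q)) = 12 - 4*(-20 + (280 + 20*Q)) = 12 - 4*(260 + 20*Q) = 12 + (-1040 - 80*Q) = -1028 - 80*Q)
A(-11/(4 - 1*5) - 22/(-13), 20)*(-32) = (-1028 - 80*(-11/(4 - 1*5) - 22/(-13)))*(-32) = (-1028 - 80*(-11/(4 - 5) - 22*(-1/13)))*(-32) = (-1028 - 80*(-11/(-1) + 22/13))*(-32) = (-1028 - 80*(-11*(-1) + 22/13))*(-32) = (-1028 - 80*(11 + 22/13))*(-32) = (-1028 - 80*165/13)*(-32) = (-1028 - 13200/13)*(-32) = -26564/13*(-32) = 850048/13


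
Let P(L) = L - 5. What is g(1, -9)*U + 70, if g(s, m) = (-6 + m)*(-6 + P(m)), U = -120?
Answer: -35930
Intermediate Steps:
P(L) = -5 + L
g(s, m) = (-11 + m)*(-6 + m) (g(s, m) = (-6 + m)*(-6 + (-5 + m)) = (-6 + m)*(-11 + m) = (-11 + m)*(-6 + m))
g(1, -9)*U + 70 = (66 + (-9)**2 - 17*(-9))*(-120) + 70 = (66 + 81 + 153)*(-120) + 70 = 300*(-120) + 70 = -36000 + 70 = -35930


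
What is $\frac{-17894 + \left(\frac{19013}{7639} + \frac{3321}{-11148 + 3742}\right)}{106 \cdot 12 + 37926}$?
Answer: $- \frac{337409160279}{739201554644} \approx -0.45645$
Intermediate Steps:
$\frac{-17894 + \left(\frac{19013}{7639} + \frac{3321}{-11148 + 3742}\right)}{106 \cdot 12 + 37926} = \frac{-17894 + \left(19013 \cdot \frac{1}{7639} + \frac{3321}{-7406}\right)}{1272 + 37926} = \frac{-17894 + \left(\frac{19013}{7639} + 3321 \left(- \frac{1}{7406}\right)\right)}{39198} = \left(-17894 + \left(\frac{19013}{7639} - \frac{3321}{7406}\right)\right) \frac{1}{39198} = \left(-17894 + \frac{115441159}{56574434}\right) \frac{1}{39198} = \left(- \frac{1012227480837}{56574434}\right) \frac{1}{39198} = - \frac{337409160279}{739201554644}$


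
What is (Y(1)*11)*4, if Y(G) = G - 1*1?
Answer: 0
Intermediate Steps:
Y(G) = -1 + G (Y(G) = G - 1 = -1 + G)
(Y(1)*11)*4 = ((-1 + 1)*11)*4 = (0*11)*4 = 0*4 = 0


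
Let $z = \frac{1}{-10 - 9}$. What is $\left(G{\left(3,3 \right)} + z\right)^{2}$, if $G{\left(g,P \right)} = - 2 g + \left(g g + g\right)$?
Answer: $\frac{12769}{361} \approx 35.371$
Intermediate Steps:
$G{\left(g,P \right)} = g^{2} - g$ ($G{\left(g,P \right)} = - 2 g + \left(g^{2} + g\right) = - 2 g + \left(g + g^{2}\right) = g^{2} - g$)
$z = - \frac{1}{19}$ ($z = \frac{1}{-19} = - \frac{1}{19} \approx -0.052632$)
$\left(G{\left(3,3 \right)} + z\right)^{2} = \left(3 \left(-1 + 3\right) - \frac{1}{19}\right)^{2} = \left(3 \cdot 2 - \frac{1}{19}\right)^{2} = \left(6 - \frac{1}{19}\right)^{2} = \left(\frac{113}{19}\right)^{2} = \frac{12769}{361}$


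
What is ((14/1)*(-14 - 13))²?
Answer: 142884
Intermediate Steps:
((14/1)*(-14 - 13))² = ((14*1)*(-27))² = (14*(-27))² = (-378)² = 142884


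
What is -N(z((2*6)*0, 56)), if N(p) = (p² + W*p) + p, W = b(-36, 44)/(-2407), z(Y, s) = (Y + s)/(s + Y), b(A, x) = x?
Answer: -4770/2407 ≈ -1.9817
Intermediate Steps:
z(Y, s) = 1 (z(Y, s) = (Y + s)/(Y + s) = 1)
W = -44/2407 (W = 44/(-2407) = 44*(-1/2407) = -44/2407 ≈ -0.018280)
N(p) = p² + 2363*p/2407 (N(p) = (p² - 44*p/2407) + p = p² + 2363*p/2407)
-N(z((2*6)*0, 56)) = -(2363 + 2407*1)/2407 = -(2363 + 2407)/2407 = -4770/2407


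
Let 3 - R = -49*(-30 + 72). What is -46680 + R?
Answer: -44619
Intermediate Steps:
R = 2061 (R = 3 - (-49)*(-30 + 72) = 3 - (-49)*42 = 3 - 1*(-2058) = 3 + 2058 = 2061)
-46680 + R = -46680 + 2061 = -44619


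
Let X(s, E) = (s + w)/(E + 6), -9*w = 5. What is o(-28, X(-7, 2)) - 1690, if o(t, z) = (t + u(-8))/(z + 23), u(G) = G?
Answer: -671578/397 ≈ -1691.6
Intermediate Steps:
w = -5/9 (w = -⅑*5 = -5/9 ≈ -0.55556)
X(s, E) = (-5/9 + s)/(6 + E) (X(s, E) = (s - 5/9)/(E + 6) = (-5/9 + s)/(6 + E))
o(t, z) = (-8 + t)/(23 + z) (o(t, z) = (t - 8)/(z + 23) = (-8 + t)/(23 + z))
o(-28, X(-7, 2)) - 1690 = (-8 - 28)/(23 + (-5/9 - 7)/(6 + 2)) - 1690 = -36/(23 - 68/9/8) - 1690 = -36/(23 + (⅛)*(-68/9)) - 1690 = -36/(23 - 17/18) - 1690 = -36/(397/18) - 1690 = (18/397)*(-36) - 1690 = -648/397 - 1690 = -671578/397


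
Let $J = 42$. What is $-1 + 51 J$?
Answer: $2141$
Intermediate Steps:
$-1 + 51 J = -1 + 51 \cdot 42 = -1 + 2142 = 2141$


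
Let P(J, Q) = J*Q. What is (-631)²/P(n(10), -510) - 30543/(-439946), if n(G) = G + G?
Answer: -87428900353/2243724600 ≈ -38.966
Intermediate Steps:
n(G) = 2*G
(-631)²/P(n(10), -510) - 30543/(-439946) = (-631)²/(((2*10)*(-510))) - 30543/(-439946) = 398161/((20*(-510))) - 30543*(-1/439946) = 398161/(-10200) + 30543/439946 = 398161*(-1/10200) + 30543/439946 = -398161/10200 + 30543/439946 = -87428900353/2243724600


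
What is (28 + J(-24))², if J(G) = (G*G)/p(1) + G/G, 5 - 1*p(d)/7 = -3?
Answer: 75625/49 ≈ 1543.4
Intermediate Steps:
p(d) = 56 (p(d) = 35 - 7*(-3) = 35 + 21 = 56)
J(G) = 1 + G²/56 (J(G) = (G*G)/56 + G/G = G²*(1/56) + 1 = G²/56 + 1 = 1 + G²/56)
(28 + J(-24))² = (28 + (1 + (1/56)*(-24)²))² = (28 + (1 + (1/56)*576))² = (28 + (1 + 72/7))² = (28 + 79/7)² = (275/7)² = 75625/49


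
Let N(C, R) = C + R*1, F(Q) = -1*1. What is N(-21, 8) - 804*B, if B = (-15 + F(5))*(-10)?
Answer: -128653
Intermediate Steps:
F(Q) = -1
N(C, R) = C + R
B = 160 (B = (-15 - 1)*(-10) = -16*(-10) = 160)
N(-21, 8) - 804*B = (-21 + 8) - 804*160 = -13 - 128640 = -128653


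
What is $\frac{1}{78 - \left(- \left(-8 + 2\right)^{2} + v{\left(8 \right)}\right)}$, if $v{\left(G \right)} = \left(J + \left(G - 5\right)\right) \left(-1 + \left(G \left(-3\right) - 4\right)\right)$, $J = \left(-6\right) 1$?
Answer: $\frac{1}{27} \approx 0.037037$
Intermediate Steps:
$J = -6$
$v{\left(G \right)} = \left(-11 + G\right) \left(-5 - 3 G\right)$ ($v{\left(G \right)} = \left(-6 + \left(G - 5\right)\right) \left(-1 + \left(G \left(-3\right) - 4\right)\right) = \left(-6 + \left(-5 + G\right)\right) \left(-1 - \left(4 + 3 G\right)\right) = \left(-11 + G\right) \left(-1 - \left(4 + 3 G\right)\right) = \left(-11 + G\right) \left(-5 - 3 G\right)$)
$\frac{1}{78 - \left(- \left(-8 + 2\right)^{2} + v{\left(8 \right)}\right)} = \frac{1}{78 - \left(55 - 192 + 224 - \left(-8 + 2\right)^{2}\right)} = \frac{1}{78 - \left(279 - 192 - 36\right)} = \frac{1}{78 + \left(36 - \left(55 - 192 + 224\right)\right)} = \frac{1}{78 + \left(36 - 87\right)} = \frac{1}{78 - 51} = \frac{1}{27}$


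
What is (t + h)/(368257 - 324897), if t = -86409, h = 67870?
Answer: -18539/43360 ≈ -0.42756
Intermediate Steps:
(t + h)/(368257 - 324897) = (-86409 + 67870)/(368257 - 324897) = -18539/43360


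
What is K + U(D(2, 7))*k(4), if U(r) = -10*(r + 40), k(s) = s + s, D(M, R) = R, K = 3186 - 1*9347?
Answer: -9921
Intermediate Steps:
K = -6161 (K = 3186 - 9347 = -6161)
k(s) = 2*s
U(r) = -400 - 10*r (U(r) = -10*(40 + r) = -400 - 10*r)
K + U(D(2, 7))*k(4) = -6161 + (-400 - 10*7)*(2*4) = -6161 + (-400 - 70)*8 = -6161 - 470*8 = -6161 - 3760 = -9921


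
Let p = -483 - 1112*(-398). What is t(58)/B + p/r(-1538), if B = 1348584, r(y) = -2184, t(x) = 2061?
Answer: -6210365053/30680286 ≈ -202.42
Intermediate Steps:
p = 442093 (p = -483 + 442576 = 442093)
t(58)/B + p/r(-1538) = 2061/1348584 + 442093/(-2184) = 2061*(1/1348584) + 442093*(-1/2184) = 687/449528 - 442093/2184 = -6210365053/30680286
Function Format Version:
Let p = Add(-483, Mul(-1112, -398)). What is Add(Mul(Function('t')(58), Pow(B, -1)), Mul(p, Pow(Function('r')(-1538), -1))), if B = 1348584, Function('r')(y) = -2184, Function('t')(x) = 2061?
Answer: Rational(-6210365053, 30680286) ≈ -202.42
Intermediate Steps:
p = 442093 (p = Add(-483, 442576) = 442093)
Add(Mul(Function('t')(58), Pow(B, -1)), Mul(p, Pow(Function('r')(-1538), -1))) = Add(Mul(2061, Pow(1348584, -1)), Mul(442093, Pow(-2184, -1))) = Add(Mul(2061, Rational(1, 1348584)), Mul(442093, Rational(-1, 2184))) = Add(Rational(687, 449528), Rational(-442093, 2184)) = Rational(-6210365053, 30680286)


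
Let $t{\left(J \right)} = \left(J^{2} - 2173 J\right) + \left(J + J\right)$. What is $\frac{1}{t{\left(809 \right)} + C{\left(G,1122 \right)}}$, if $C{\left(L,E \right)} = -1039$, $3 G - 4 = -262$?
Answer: $- \frac{1}{1102897} \approx -9.067 \cdot 10^{-7}$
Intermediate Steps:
$G = -86$ ($G = \frac{4}{3} + \frac{1}{3} \left(-262\right) = \frac{4}{3} - \frac{262}{3} = -86$)
$t{\left(J \right)} = J^{2} - 2171 J$ ($t{\left(J \right)} = \left(J^{2} - 2173 J\right) + 2 J = J^{2} - 2171 J$)
$\frac{1}{t{\left(809 \right)} + C{\left(G,1122 \right)}} = \frac{1}{809 \left(-2171 + 809\right) - 1039} = \frac{1}{809 \left(-1362\right) - 1039} = \frac{1}{-1101858 - 1039} = \frac{1}{-1102897} = - \frac{1}{1102897}$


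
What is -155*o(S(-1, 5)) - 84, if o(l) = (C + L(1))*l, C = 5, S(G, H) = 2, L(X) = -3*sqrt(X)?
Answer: -704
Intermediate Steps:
o(l) = 2*l (o(l) = (5 - 3*sqrt(1))*l = (5 - 3*1)*l = (5 - 3)*l = 2*l)
-155*o(S(-1, 5)) - 84 = -310*2 - 84 = -155*4 - 84 = -620 - 84 = -704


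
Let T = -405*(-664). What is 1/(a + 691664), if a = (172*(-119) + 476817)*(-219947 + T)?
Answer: 1/22349471241 ≈ 4.4744e-11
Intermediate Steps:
T = 268920
a = 22348779577 (a = (172*(-119) + 476817)*(-219947 + 268920) = (-20468 + 476817)*48973 = 456349*48973 = 22348779577)
1/(a + 691664) = 1/(22348779577 + 691664) = 1/22349471241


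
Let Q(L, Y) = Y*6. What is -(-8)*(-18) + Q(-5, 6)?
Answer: -108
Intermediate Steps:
Q(L, Y) = 6*Y
-(-8)*(-18) + Q(-5, 6) = -(-8)*(-18) + 6*6 = -2*72 + 36 = -144 + 36 = -108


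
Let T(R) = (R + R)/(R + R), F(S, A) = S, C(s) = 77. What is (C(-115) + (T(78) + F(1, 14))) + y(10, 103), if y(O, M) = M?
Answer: 182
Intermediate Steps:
T(R) = 1 (T(R) = (2*R)/((2*R)) = (2*R)*(1/(2*R)) = 1)
(C(-115) + (T(78) + F(1, 14))) + y(10, 103) = (77 + (1 + 1)) + 103 = (77 + 2) + 103 = 79 + 103 = 182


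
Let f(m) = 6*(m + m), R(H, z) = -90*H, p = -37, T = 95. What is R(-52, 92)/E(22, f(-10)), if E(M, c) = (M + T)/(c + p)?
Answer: -6280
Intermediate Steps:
f(m) = 12*m (f(m) = 6*(2*m) = 12*m)
E(M, c) = (95 + M)/(-37 + c) (E(M, c) = (M + 95)/(c - 37) = (95 + M)/(-37 + c))
R(-52, 92)/E(22, f(-10)) = (-90*(-52))/(((95 + 22)/(-37 + 12*(-10)))) = 4680/((117/(-37 - 120))) = 4680/((117/(-157))) = 4680/((-1/157*117)) = 4680/(-117/157) = 4680*(-157/117) = -6280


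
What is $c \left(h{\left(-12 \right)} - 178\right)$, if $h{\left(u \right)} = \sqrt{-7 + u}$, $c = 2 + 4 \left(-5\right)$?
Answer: $3204 - 18 i \sqrt{19} \approx 3204.0 - 78.46 i$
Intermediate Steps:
$c = -18$ ($c = 2 - 20 = -18$)
$c \left(h{\left(-12 \right)} - 178\right) = - 18 \left(\sqrt{-7 - 12} - 178\right) = - 18 \left(\sqrt{-19} - 178\right) = - 18 \left(i \sqrt{19} - 178\right) = - 18 \left(-178 + i \sqrt{19}\right) = 3204 - 18 i \sqrt{19}$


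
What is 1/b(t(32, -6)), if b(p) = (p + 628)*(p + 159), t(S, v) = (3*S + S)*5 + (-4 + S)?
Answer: 1/1071792 ≈ 9.3302e-7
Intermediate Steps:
t(S, v) = -4 + 21*S (t(S, v) = (4*S)*5 + (-4 + S) = 20*S + (-4 + S) = -4 + 21*S)
b(p) = (159 + p)*(628 + p) (b(p) = (628 + p)*(159 + p) = (159 + p)*(628 + p))
1/b(t(32, -6)) = 1/(99852 + (-4 + 21*32)² + 787*(-4 + 21*32)) = 1/(99852 + (-4 + 672)² + 787*(-4 + 672)) = 1/(99852 + 668² + 787*668) = 1/(99852 + 446224 + 525716) = 1/1071792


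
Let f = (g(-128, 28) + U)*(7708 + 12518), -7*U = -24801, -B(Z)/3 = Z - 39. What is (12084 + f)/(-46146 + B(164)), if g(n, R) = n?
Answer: -2558662/1723 ≈ -1485.0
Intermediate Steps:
B(Z) = 117 - 3*Z (B(Z) = -3*(Z - 39) = -3*(-39 + Z) = 117 - 3*Z)
U = 3543 (U = -⅐*(-24801) = 3543)
f = 69071790 (f = (-128 + 3543)*(7708 + 12518) = 3415*20226 = 69071790)
(12084 + f)/(-46146 + B(164)) = (12084 + 69071790)/(-46146 + (117 - 3*164)) = 69083874/(-46146 + (117 - 492)) = 69083874/(-46146 - 375) = 69083874/(-46521) = 69083874*(-1/46521) = -2558662/1723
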